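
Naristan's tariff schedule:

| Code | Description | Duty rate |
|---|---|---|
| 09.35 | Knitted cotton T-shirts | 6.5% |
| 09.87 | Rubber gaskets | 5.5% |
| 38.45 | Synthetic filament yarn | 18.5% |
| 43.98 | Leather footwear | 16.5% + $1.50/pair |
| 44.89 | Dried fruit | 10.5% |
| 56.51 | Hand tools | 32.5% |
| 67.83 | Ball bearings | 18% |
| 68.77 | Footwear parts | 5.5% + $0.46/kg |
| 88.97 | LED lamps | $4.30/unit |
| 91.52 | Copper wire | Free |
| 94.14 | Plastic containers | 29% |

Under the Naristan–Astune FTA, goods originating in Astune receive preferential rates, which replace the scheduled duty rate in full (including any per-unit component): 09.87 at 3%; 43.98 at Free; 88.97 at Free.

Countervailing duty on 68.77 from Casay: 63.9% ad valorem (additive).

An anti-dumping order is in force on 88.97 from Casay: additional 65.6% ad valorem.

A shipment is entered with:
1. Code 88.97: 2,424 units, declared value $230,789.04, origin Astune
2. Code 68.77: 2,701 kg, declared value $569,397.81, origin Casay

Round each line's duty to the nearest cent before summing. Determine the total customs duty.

Line 1 (88.97, Astune, 2,424 units, $230,789.04):
Base rate for 88.97 is $4.30/unit.
Origin Astune qualifies under the Naristan–Astune agreement and 88.97 is covered: preferential rate Free applies instead.
The additional-duty order on 88.97 targets Casay, not Astune; it does not apply.
Duty = $230,789.04 × 0% = $0.00.
Line 2 (68.77, Casay, 2,701 kg, $569,397.81):
Base rate for 68.77 is 5.5% + $0.46/kg.
Additional duty on 68.77 from Casay: +63.9%. Applied ad valorem rate: 5.5% + 63.9% = 69.4%.
Duty = $569,397.81 × 69.4% + 2,701 × $0.46 = $396,404.54.
Total = $0.00 + $396,404.54 = $396,404.54.

$396,404.54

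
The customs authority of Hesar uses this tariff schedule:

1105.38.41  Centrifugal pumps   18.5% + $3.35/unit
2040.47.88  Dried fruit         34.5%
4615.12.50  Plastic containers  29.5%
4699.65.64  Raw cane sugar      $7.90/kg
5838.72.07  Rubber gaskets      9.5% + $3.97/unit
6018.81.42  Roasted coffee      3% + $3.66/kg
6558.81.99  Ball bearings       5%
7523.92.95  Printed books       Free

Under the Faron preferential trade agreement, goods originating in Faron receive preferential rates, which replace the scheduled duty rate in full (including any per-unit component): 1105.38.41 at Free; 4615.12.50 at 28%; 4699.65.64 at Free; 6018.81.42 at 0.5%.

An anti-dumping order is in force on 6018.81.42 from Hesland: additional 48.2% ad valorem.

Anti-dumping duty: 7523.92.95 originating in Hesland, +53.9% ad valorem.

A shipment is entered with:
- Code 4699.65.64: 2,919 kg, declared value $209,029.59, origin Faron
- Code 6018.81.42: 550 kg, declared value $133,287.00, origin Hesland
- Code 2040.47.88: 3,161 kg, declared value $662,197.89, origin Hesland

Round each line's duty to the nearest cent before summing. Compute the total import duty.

$298,714.21

Line 1 (4699.65.64, Faron, 2,919 kg, $209,029.59):
Base rate for 4699.65.64 is $7.90/kg.
Origin Faron qualifies under the Hesar–Faron agreement and 4699.65.64 is covered: preferential rate Free applies instead.
Duty = $209,029.59 × 0% = $0.00.
Line 2 (6018.81.42, Hesland, 550 kg, $133,287.00):
Base rate for 6018.81.42 is 3% + $3.66/kg.
6018.81.42 has an FTA preferential rate, but origin Hesland is not Faron; base rate stands.
Additional duty on 6018.81.42 from Hesland: +48.2%. Applied ad valorem rate: 3% + 48.2% = 51.2%.
Duty = $133,287.00 × 51.2% + 550 × $3.66 = $70,255.94.
Line 3 (2040.47.88, Hesland, 3,161 kg, $662,197.89):
Base rate for 2040.47.88 is 34.5%.
Duty = $662,197.89 × 34.5% = $228,458.27.
Total = $0.00 + $70,255.94 + $228,458.27 = $298,714.21.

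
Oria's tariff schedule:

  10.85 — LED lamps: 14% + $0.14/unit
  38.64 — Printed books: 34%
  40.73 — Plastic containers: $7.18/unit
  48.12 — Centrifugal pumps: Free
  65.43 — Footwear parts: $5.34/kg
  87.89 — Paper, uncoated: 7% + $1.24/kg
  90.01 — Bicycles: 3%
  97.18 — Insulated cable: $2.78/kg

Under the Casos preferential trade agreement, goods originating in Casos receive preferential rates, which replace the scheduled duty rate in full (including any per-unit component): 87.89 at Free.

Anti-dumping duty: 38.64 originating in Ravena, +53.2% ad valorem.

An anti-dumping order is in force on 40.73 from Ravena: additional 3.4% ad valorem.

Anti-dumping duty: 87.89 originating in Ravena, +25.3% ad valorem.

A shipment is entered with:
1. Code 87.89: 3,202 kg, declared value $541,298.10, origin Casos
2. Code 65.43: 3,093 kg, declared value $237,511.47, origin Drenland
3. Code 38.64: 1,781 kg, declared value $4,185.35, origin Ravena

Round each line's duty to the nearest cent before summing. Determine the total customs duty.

$20,166.25

Line 1 (87.89, Casos, 3,202 kg, $541,298.10):
Base rate for 87.89 is 7% + $1.24/kg.
Origin Casos qualifies under the Oria–Casos agreement and 87.89 is covered: preferential rate Free applies instead.
The additional-duty order on 87.89 targets Ravena, not Casos; it does not apply.
Duty = $541,298.10 × 0% = $0.00.
Line 2 (65.43, Drenland, 3,093 kg, $237,511.47):
Base rate for 65.43 is $5.34/kg.
Duty = 3,093 × $5.34 = $16,516.62.
Line 3 (38.64, Ravena, 1,781 kg, $4,185.35):
Base rate for 38.64 is 34%.
Additional duty on 38.64 from Ravena: +53.2%. Applied ad valorem rate: 34% + 53.2% = 87.2%.
Duty = $4,185.35 × 87.2% = $3,649.63.
Total = $0.00 + $16,516.62 + $3,649.63 = $20,166.25.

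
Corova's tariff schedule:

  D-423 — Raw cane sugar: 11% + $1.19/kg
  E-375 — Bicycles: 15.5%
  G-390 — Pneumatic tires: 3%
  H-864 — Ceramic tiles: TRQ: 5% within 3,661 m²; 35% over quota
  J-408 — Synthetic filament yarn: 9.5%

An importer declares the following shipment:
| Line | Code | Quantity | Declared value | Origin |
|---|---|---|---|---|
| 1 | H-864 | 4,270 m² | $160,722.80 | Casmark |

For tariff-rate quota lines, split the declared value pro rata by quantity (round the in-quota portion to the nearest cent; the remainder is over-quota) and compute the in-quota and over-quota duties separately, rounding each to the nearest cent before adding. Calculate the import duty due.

$14,912.97

Line 1 (H-864, Casmark, 4,270 m², $160,722.80):
Code H-864 is under a tariff-rate quota (threshold 3,661 m²). In-quota: 3,661 m² at 5%; over-quota: 609 m² at 35%.
Pro-rata value split: in-quota = $160,722.80 × 3,661/4,270 = $137,800.04; over-quota = $160,722.80 − $137,800.04 = $22,922.76.
In-quota duty = $137,800.04 × 5% = $6,890.00. Over-quota duty = $22,922.76 × 35% = $8,022.97.
Line duty = $6,890.00 + $8,022.97 = $14,912.97.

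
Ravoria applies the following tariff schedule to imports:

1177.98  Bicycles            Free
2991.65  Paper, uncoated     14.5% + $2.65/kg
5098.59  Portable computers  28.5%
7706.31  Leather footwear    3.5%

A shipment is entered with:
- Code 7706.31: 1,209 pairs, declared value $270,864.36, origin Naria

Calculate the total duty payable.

$9,480.25

Line 1 (7706.31, Naria, 1,209 pairs, $270,864.36):
Base rate for 7706.31 is 3.5%.
Duty = $270,864.36 × 3.5% = $9,480.25.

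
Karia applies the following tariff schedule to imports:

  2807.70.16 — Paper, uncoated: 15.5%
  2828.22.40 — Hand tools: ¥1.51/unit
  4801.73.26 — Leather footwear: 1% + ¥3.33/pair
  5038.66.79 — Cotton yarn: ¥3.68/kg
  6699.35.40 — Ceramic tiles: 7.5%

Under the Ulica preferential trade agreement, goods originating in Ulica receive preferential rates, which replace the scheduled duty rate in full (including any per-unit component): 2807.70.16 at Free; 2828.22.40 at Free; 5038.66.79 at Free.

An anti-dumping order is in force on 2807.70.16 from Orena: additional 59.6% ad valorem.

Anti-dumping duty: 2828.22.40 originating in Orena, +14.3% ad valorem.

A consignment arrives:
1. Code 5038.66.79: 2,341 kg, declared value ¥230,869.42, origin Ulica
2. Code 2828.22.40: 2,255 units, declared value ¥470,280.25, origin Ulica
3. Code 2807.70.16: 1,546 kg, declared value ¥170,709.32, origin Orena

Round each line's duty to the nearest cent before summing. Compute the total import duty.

Line 1 (5038.66.79, Ulica, 2,341 kg, ¥230,869.42):
Base rate for 5038.66.79 is ¥3.68/kg.
Origin Ulica qualifies under the Karia–Ulica agreement and 5038.66.79 is covered: preferential rate Free applies instead.
Duty = ¥230,869.42 × 0% = ¥0.00.
Line 2 (2828.22.40, Ulica, 2,255 units, ¥470,280.25):
Base rate for 2828.22.40 is ¥1.51/unit.
Origin Ulica qualifies under the Karia–Ulica agreement and 2828.22.40 is covered: preferential rate Free applies instead.
The additional-duty order on 2828.22.40 targets Orena, not Ulica; it does not apply.
Duty = ¥470,280.25 × 0% = ¥0.00.
Line 3 (2807.70.16, Orena, 1,546 kg, ¥170,709.32):
Base rate for 2807.70.16 is 15.5%.
2807.70.16 has an FTA preferential rate, but origin Orena is not Ulica; base rate stands.
Additional duty on 2807.70.16 from Orena: +59.6%. Applied ad valorem rate: 15.5% + 59.6% = 75.1%.
Duty = ¥170,709.32 × 75.1% = ¥128,202.70.
Total = ¥0.00 + ¥0.00 + ¥128,202.70 = ¥128,202.70.

¥128,202.70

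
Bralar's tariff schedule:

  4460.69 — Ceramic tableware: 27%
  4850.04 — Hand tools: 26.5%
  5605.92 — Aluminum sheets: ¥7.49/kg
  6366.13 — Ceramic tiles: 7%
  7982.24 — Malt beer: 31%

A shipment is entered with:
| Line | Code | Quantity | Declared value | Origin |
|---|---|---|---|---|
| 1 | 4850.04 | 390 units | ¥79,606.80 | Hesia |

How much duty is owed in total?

¥21,095.80

Line 1 (4850.04, Hesia, 390 units, ¥79,606.80):
Base rate for 4850.04 is 26.5%.
Duty = ¥79,606.80 × 26.5% = ¥21,095.80.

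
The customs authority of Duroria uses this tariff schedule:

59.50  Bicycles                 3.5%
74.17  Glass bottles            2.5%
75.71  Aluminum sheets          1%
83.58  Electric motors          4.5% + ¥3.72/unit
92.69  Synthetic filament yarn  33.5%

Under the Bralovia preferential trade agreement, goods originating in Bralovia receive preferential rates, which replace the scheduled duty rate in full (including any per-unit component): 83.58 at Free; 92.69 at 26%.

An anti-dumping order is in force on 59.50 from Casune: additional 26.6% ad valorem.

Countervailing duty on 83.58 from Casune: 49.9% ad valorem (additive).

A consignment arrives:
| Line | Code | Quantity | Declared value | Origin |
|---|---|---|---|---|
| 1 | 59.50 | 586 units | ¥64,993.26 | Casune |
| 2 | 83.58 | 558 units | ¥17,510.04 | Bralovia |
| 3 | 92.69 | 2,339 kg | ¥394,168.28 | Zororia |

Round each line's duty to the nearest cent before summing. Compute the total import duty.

¥151,609.34

Line 1 (59.50, Casune, 586 units, ¥64,993.26):
Base rate for 59.50 is 3.5%.
Additional duty on 59.50 from Casune: +26.6%. Applied ad valorem rate: 3.5% + 26.6% = 30.1%.
Duty = ¥64,993.26 × 30.1% = ¥19,562.97.
Line 2 (83.58, Bralovia, 558 units, ¥17,510.04):
Base rate for 83.58 is 4.5% + ¥3.72/unit.
Origin Bralovia qualifies under the Duroria–Bralovia agreement and 83.58 is covered: preferential rate Free applies instead.
The additional-duty order on 83.58 targets Casune, not Bralovia; it does not apply.
Duty = ¥17,510.04 × 0% = ¥0.00.
Line 3 (92.69, Zororia, 2,339 kg, ¥394,168.28):
Base rate for 92.69 is 33.5%.
92.69 has an FTA preferential rate, but origin Zororia is not Bralovia; base rate stands.
Duty = ¥394,168.28 × 33.5% = ¥132,046.37.
Total = ¥19,562.97 + ¥0.00 + ¥132,046.37 = ¥151,609.34.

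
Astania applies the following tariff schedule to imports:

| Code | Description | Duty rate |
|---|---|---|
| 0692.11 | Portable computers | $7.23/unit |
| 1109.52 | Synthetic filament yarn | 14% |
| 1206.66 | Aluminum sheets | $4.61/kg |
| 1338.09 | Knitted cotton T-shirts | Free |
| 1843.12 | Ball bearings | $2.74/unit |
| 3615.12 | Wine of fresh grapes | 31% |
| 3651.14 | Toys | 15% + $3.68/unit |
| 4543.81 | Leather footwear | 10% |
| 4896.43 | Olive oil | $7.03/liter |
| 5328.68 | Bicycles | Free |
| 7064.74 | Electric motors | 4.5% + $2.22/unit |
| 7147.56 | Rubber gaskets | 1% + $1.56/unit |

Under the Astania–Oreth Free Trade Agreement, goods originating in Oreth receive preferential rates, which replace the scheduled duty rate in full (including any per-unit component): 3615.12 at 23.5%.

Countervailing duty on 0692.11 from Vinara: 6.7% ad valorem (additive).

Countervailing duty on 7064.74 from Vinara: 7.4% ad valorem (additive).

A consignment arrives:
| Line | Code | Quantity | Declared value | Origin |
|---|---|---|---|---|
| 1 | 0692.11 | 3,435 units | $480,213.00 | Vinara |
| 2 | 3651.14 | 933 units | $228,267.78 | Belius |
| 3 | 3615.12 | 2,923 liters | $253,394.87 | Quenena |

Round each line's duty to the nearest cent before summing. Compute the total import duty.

$173,235.34

Line 1 (0692.11, Vinara, 3,435 units, $480,213.00):
Base rate for 0692.11 is $7.23/unit.
Additional duty on 0692.11 from Vinara: +6.7% ad valorem. Applied ad valorem rate = 6.7%.
Duty = $480,213.00 × 6.7% + 3,435 × $7.23 = $57,009.32.
Line 2 (3651.14, Belius, 933 units, $228,267.78):
Base rate for 3651.14 is 15% + $3.68/unit.
Duty = $228,267.78 × 15% + 933 × $3.68 = $37,673.61.
Line 3 (3615.12, Quenena, 2,923 liters, $253,394.87):
Base rate for 3615.12 is 31%.
3615.12 has an FTA preferential rate, but origin Quenena is not Oreth; base rate stands.
Duty = $253,394.87 × 31% = $78,552.41.
Total = $57,009.32 + $37,673.61 + $78,552.41 = $173,235.34.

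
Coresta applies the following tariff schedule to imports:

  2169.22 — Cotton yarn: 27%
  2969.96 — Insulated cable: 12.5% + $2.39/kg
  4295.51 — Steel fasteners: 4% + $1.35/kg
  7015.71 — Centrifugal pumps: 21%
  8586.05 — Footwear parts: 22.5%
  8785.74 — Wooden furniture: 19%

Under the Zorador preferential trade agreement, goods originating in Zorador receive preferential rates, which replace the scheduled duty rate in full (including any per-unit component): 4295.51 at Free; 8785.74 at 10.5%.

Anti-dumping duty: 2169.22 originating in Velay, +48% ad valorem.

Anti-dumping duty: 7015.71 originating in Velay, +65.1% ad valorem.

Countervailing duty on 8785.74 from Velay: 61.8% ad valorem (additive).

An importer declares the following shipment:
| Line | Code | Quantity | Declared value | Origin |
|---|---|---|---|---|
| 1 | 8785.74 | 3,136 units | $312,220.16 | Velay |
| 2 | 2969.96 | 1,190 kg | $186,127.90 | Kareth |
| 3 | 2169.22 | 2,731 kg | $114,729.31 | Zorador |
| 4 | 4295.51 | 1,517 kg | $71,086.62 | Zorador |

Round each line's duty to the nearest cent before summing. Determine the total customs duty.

$309,360.89

Line 1 (8785.74, Velay, 3,136 units, $312,220.16):
Base rate for 8785.74 is 19%.
8785.74 has an FTA preferential rate, but origin Velay is not Zorador; base rate stands.
Additional duty on 8785.74 from Velay: +61.8%. Applied ad valorem rate: 19% + 61.8% = 80.8%.
Duty = $312,220.16 × 80.8% = $252,273.89.
Line 2 (2969.96, Kareth, 1,190 kg, $186,127.90):
Base rate for 2969.96 is 12.5% + $2.39/kg.
Duty = $186,127.90 × 12.5% + 1,190 × $2.39 = $26,110.09.
Line 3 (2169.22, Zorador, 2,731 kg, $114,729.31):
Base rate for 2169.22 is 27%.
Origin Zorador is the FTA partner but 2169.22 is not on the preference list; base rate stands.
The additional-duty order on 2169.22 targets Velay, not Zorador; it does not apply.
Duty = $114,729.31 × 27% = $30,976.91.
Line 4 (4295.51, Zorador, 1,517 kg, $71,086.62):
Base rate for 4295.51 is 4% + $1.35/kg.
Origin Zorador qualifies under the Coresta–Zorador agreement and 4295.51 is covered: preferential rate Free applies instead.
Duty = $71,086.62 × 0% = $0.00.
Total = $252,273.89 + $26,110.09 + $30,976.91 + $0.00 = $309,360.89.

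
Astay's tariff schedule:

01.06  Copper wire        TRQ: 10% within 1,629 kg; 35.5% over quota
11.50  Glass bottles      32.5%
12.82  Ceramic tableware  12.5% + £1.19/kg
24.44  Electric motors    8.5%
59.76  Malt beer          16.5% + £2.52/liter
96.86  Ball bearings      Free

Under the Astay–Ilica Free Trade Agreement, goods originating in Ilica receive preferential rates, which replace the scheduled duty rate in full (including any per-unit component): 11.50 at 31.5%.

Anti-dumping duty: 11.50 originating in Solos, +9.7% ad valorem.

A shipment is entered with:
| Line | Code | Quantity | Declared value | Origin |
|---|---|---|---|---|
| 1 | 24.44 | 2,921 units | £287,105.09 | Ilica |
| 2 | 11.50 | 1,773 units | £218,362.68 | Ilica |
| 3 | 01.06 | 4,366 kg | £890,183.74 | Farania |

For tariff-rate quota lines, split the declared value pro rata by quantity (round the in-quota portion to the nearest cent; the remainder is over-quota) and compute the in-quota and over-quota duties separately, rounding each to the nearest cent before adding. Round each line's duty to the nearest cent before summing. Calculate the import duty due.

£324,508.51

Line 1 (24.44, Ilica, 2,921 units, £287,105.09):
Base rate for 24.44 is 8.5%.
Origin Ilica is the FTA partner but 24.44 is not on the preference list; base rate stands.
Duty = £287,105.09 × 8.5% = £24,403.93.
Line 2 (11.50, Ilica, 1,773 units, £218,362.68):
Base rate for 11.50 is 32.5%.
Origin Ilica qualifies under the Astay–Ilica agreement and 11.50 is covered: preferential rate 31.5% applies instead.
The additional-duty order on 11.50 targets Solos, not Ilica; it does not apply.
Duty = £218,362.68 × 31.5% = £68,784.24.
Line 3 (01.06, Farania, 4,366 kg, £890,183.74):
Code 01.06 is under a tariff-rate quota (threshold 1,629 kg). In-quota: 1,629 kg at 10%; over-quota: 2,737 kg at 35.5%.
Pro-rata value split: in-quota = £890,183.74 × 1,629/4,366 = £332,136.81; over-quota = £890,183.74 − £332,136.81 = £558,046.93.
In-quota duty = £332,136.81 × 10% = £33,213.68. Over-quota duty = £558,046.93 × 35.5% = £198,106.66.
Line duty = £33,213.68 + £198,106.66 = £231,320.34.
Total = £24,403.93 + £68,784.24 + £231,320.34 = £324,508.51.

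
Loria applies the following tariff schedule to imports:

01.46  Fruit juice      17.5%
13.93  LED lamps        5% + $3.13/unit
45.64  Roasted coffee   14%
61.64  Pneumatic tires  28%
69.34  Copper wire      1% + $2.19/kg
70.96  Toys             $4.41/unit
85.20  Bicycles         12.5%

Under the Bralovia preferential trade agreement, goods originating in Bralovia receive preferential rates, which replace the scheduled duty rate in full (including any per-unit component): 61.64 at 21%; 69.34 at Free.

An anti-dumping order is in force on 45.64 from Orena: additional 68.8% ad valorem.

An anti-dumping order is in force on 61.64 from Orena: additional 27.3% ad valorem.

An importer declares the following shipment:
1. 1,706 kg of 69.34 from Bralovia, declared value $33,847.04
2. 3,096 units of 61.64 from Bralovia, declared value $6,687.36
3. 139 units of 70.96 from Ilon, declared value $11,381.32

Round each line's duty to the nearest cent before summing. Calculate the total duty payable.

$2,017.34

Line 1 (69.34, Bralovia, 1,706 kg, $33,847.04):
Base rate for 69.34 is 1% + $2.19/kg.
Origin Bralovia qualifies under the Loria–Bralovia agreement and 69.34 is covered: preferential rate Free applies instead.
Duty = $33,847.04 × 0% = $0.00.
Line 2 (61.64, Bralovia, 3,096 units, $6,687.36):
Base rate for 61.64 is 28%.
Origin Bralovia qualifies under the Loria–Bralovia agreement and 61.64 is covered: preferential rate 21% applies instead.
The additional-duty order on 61.64 targets Orena, not Bralovia; it does not apply.
Duty = $6,687.36 × 21% = $1,404.35.
Line 3 (70.96, Ilon, 139 units, $11,381.32):
Base rate for 70.96 is $4.41/unit.
Duty = 139 × $4.41 = $612.99.
Total = $0.00 + $1,404.35 + $612.99 = $2,017.34.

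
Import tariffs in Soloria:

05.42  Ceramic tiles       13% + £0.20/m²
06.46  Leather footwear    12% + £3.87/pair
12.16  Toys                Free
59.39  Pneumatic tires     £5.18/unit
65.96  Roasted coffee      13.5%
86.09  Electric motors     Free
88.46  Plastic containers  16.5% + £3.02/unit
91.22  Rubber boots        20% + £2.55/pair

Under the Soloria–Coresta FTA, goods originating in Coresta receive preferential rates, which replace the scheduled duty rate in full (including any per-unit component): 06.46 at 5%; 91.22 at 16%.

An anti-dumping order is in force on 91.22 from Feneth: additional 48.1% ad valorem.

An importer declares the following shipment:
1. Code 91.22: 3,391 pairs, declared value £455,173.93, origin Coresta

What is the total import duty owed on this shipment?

£72,827.83

Line 1 (91.22, Coresta, 3,391 pairs, £455,173.93):
Base rate for 91.22 is 20% + £2.55/pair.
Origin Coresta qualifies under the Soloria–Coresta agreement and 91.22 is covered: preferential rate 16% applies instead.
The additional-duty order on 91.22 targets Feneth, not Coresta; it does not apply.
Duty = £455,173.93 × 16% = £72,827.83.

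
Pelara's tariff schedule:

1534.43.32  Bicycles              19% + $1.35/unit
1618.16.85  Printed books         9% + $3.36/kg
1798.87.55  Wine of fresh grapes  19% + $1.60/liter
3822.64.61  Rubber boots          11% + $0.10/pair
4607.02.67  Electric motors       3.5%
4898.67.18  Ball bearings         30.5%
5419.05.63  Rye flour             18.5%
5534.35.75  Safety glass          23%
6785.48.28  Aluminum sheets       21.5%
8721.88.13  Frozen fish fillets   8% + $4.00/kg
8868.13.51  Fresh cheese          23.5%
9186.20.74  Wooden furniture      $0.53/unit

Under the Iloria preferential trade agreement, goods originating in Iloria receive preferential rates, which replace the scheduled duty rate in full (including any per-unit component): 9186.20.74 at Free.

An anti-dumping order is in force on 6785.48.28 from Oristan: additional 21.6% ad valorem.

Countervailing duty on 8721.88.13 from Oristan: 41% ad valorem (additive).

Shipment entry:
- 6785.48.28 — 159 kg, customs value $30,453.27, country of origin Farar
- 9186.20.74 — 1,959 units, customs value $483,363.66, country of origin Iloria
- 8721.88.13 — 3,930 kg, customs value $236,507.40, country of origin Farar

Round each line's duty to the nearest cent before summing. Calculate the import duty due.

Line 1 (6785.48.28, Farar, 159 kg, $30,453.27):
Base rate for 6785.48.28 is 21.5%.
The additional-duty order on 6785.48.28 targets Oristan, not Farar; it does not apply.
Duty = $30,453.27 × 21.5% = $6,547.45.
Line 2 (9186.20.74, Iloria, 1,959 units, $483,363.66):
Base rate for 9186.20.74 is $0.53/unit.
Origin Iloria qualifies under the Pelara–Iloria agreement and 9186.20.74 is covered: preferential rate Free applies instead.
Duty = $483,363.66 × 0% = $0.00.
Line 3 (8721.88.13, Farar, 3,930 kg, $236,507.40):
Base rate for 8721.88.13 is 8% + $4.00/kg.
The additional-duty order on 8721.88.13 targets Oristan, not Farar; it does not apply.
Duty = $236,507.40 × 8% + 3,930 × $4.00 = $34,640.59.
Total = $6,547.45 + $0.00 + $34,640.59 = $41,188.04.

$41,188.04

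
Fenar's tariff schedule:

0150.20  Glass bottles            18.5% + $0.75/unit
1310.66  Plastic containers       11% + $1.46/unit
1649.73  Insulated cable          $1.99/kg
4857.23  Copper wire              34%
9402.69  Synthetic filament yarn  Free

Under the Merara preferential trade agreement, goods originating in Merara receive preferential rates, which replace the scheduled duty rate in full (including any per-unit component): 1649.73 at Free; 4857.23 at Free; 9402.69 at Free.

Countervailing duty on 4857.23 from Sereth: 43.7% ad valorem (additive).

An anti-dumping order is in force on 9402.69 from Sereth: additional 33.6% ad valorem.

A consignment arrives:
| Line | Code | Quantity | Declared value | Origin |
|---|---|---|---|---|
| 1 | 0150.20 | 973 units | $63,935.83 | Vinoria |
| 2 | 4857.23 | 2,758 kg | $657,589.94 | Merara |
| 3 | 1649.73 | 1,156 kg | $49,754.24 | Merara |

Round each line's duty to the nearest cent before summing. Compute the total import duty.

Line 1 (0150.20, Vinoria, 973 units, $63,935.83):
Base rate for 0150.20 is 18.5% + $0.75/unit.
Duty = $63,935.83 × 18.5% + 973 × $0.75 = $12,557.88.
Line 2 (4857.23, Merara, 2,758 kg, $657,589.94):
Base rate for 4857.23 is 34%.
Origin Merara qualifies under the Fenar–Merara agreement and 4857.23 is covered: preferential rate Free applies instead.
The additional-duty order on 4857.23 targets Sereth, not Merara; it does not apply.
Duty = $657,589.94 × 0% = $0.00.
Line 3 (1649.73, Merara, 1,156 kg, $49,754.24):
Base rate for 1649.73 is $1.99/kg.
Origin Merara qualifies under the Fenar–Merara agreement and 1649.73 is covered: preferential rate Free applies instead.
Duty = $49,754.24 × 0% = $0.00.
Total = $12,557.88 + $0.00 + $0.00 = $12,557.88.

$12,557.88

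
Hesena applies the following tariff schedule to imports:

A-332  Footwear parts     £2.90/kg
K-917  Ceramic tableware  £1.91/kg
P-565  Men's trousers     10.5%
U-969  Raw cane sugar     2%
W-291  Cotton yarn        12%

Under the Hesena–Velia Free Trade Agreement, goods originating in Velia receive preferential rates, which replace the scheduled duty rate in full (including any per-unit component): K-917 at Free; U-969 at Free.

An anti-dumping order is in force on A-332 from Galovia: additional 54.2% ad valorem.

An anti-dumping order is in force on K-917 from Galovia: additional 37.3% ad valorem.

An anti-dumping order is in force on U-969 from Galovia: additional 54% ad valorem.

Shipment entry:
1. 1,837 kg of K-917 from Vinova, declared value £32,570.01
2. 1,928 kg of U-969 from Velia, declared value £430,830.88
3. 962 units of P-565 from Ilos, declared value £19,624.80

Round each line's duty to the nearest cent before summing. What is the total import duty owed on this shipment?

Line 1 (K-917, Vinova, 1,837 kg, £32,570.01):
Base rate for K-917 is £1.91/kg.
K-917 has an FTA preferential rate, but origin Vinova is not Velia; base rate stands.
The additional-duty order on K-917 targets Galovia, not Vinova; it does not apply.
Duty = 1,837 × £1.91 = £3,508.67.
Line 2 (U-969, Velia, 1,928 kg, £430,830.88):
Base rate for U-969 is 2%.
Origin Velia qualifies under the Hesena–Velia agreement and U-969 is covered: preferential rate Free applies instead.
The additional-duty order on U-969 targets Galovia, not Velia; it does not apply.
Duty = £430,830.88 × 0% = £0.00.
Line 3 (P-565, Ilos, 962 units, £19,624.80):
Base rate for P-565 is 10.5%.
Duty = £19,624.80 × 10.5% = £2,060.60.
Total = £3,508.67 + £0.00 + £2,060.60 = £5,569.27.

£5,569.27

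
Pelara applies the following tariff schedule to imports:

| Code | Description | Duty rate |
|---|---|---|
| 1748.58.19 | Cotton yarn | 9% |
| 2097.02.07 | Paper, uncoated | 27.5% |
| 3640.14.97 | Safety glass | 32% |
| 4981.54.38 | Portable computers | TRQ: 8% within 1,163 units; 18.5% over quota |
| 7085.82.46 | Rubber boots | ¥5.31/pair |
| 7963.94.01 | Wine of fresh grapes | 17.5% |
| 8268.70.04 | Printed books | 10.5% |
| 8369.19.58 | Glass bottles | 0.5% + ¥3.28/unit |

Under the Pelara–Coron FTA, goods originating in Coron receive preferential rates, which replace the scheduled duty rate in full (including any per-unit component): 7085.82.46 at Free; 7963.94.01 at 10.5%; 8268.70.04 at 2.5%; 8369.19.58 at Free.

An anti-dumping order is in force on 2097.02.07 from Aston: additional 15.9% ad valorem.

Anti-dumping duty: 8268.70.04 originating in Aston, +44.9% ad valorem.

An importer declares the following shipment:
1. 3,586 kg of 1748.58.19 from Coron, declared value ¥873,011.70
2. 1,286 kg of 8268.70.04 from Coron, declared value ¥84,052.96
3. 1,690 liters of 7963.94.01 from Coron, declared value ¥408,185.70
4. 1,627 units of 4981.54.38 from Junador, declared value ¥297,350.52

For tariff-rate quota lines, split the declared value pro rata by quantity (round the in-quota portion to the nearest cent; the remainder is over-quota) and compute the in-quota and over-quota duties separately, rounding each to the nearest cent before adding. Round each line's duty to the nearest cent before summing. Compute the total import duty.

Line 1 (1748.58.19, Coron, 3,586 kg, ¥873,011.70):
Base rate for 1748.58.19 is 9%.
Origin Coron is the FTA partner but 1748.58.19 is not on the preference list; base rate stands.
Duty = ¥873,011.70 × 9% = ¥78,571.05.
Line 2 (8268.70.04, Coron, 1,286 kg, ¥84,052.96):
Base rate for 8268.70.04 is 10.5%.
Origin Coron qualifies under the Pelara–Coron agreement and 8268.70.04 is covered: preferential rate 2.5% applies instead.
The additional-duty order on 8268.70.04 targets Aston, not Coron; it does not apply.
Duty = ¥84,052.96 × 2.5% = ¥2,101.32.
Line 3 (7963.94.01, Coron, 1,690 liters, ¥408,185.70):
Base rate for 7963.94.01 is 17.5%.
Origin Coron qualifies under the Pelara–Coron agreement and 7963.94.01 is covered: preferential rate 10.5% applies instead.
Duty = ¥408,185.70 × 10.5% = ¥42,859.50.
Line 4 (4981.54.38, Junador, 1,627 units, ¥297,350.52):
Code 4981.54.38 is under a tariff-rate quota (threshold 1,163 units). In-quota: 1,163 units at 8%; over-quota: 464 units at 18.5%.
Pro-rata value split: in-quota = ¥297,350.52 × 1,163/1,627 = ¥212,549.88; over-quota = ¥297,350.52 − ¥212,549.88 = ¥84,800.64.
In-quota duty = ¥212,549.88 × 8% = ¥17,003.99. Over-quota duty = ¥84,800.64 × 18.5% = ¥15,688.12.
Line duty = ¥17,003.99 + ¥15,688.12 = ¥32,692.11.
Total = ¥78,571.05 + ¥2,101.32 + ¥42,859.50 + ¥32,692.11 = ¥156,223.98.

¥156,223.98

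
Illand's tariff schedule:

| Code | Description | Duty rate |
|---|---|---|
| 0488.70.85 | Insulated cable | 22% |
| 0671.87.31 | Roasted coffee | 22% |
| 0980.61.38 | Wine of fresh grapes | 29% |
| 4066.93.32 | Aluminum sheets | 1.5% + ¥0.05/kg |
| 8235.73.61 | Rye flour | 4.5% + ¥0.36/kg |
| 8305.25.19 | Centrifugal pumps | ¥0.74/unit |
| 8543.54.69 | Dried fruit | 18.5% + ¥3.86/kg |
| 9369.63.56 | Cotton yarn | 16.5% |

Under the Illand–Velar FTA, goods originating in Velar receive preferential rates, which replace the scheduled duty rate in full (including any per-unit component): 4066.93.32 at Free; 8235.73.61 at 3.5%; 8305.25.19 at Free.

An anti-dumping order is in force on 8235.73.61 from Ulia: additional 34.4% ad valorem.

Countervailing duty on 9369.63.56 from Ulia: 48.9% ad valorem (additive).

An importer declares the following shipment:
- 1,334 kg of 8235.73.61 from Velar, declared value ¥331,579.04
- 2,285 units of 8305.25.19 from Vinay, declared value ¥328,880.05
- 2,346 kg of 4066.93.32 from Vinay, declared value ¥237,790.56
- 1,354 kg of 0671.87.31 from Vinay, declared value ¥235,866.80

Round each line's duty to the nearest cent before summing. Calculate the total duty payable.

¥68,871.03

Line 1 (8235.73.61, Velar, 1,334 kg, ¥331,579.04):
Base rate for 8235.73.61 is 4.5% + ¥0.36/kg.
Origin Velar qualifies under the Illand–Velar agreement and 8235.73.61 is covered: preferential rate 3.5% applies instead.
The additional-duty order on 8235.73.61 targets Ulia, not Velar; it does not apply.
Duty = ¥331,579.04 × 3.5% = ¥11,605.27.
Line 2 (8305.25.19, Vinay, 2,285 units, ¥328,880.05):
Base rate for 8305.25.19 is ¥0.74/unit.
8305.25.19 has an FTA preferential rate, but origin Vinay is not Velar; base rate stands.
Duty = 2,285 × ¥0.74 = ¥1,690.90.
Line 3 (4066.93.32, Vinay, 2,346 kg, ¥237,790.56):
Base rate for 4066.93.32 is 1.5% + ¥0.05/kg.
4066.93.32 has an FTA preferential rate, but origin Vinay is not Velar; base rate stands.
Duty = ¥237,790.56 × 1.5% + 2,346 × ¥0.05 = ¥3,684.16.
Line 4 (0671.87.31, Vinay, 1,354 kg, ¥235,866.80):
Base rate for 0671.87.31 is 22%.
Duty = ¥235,866.80 × 22% = ¥51,890.70.
Total = ¥11,605.27 + ¥1,690.90 + ¥3,684.16 + ¥51,890.70 = ¥68,871.03.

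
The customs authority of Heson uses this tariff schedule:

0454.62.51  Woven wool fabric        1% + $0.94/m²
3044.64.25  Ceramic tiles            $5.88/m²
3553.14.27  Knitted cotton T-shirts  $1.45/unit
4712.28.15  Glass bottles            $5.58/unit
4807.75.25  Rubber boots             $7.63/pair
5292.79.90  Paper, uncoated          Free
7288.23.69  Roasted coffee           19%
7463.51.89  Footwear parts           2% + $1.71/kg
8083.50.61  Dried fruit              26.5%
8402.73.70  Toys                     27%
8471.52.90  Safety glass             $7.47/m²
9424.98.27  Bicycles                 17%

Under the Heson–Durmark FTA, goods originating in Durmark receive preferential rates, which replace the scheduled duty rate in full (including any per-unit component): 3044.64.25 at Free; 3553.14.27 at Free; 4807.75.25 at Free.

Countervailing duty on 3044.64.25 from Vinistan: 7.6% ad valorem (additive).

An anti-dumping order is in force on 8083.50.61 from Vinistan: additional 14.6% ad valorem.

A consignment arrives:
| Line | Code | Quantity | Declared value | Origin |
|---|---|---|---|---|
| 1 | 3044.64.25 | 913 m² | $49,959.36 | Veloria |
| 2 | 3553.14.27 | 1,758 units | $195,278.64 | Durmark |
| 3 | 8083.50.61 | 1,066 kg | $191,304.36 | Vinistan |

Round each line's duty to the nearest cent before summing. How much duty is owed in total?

$83,994.53

Line 1 (3044.64.25, Veloria, 913 m², $49,959.36):
Base rate for 3044.64.25 is $5.88/m².
3044.64.25 has an FTA preferential rate, but origin Veloria is not Durmark; base rate stands.
The additional-duty order on 3044.64.25 targets Vinistan, not Veloria; it does not apply.
Duty = 913 × $5.88 = $5,368.44.
Line 2 (3553.14.27, Durmark, 1,758 units, $195,278.64):
Base rate for 3553.14.27 is $1.45/unit.
Origin Durmark qualifies under the Heson–Durmark agreement and 3553.14.27 is covered: preferential rate Free applies instead.
Duty = $195,278.64 × 0% = $0.00.
Line 3 (8083.50.61, Vinistan, 1,066 kg, $191,304.36):
Base rate for 8083.50.61 is 26.5%.
Additional duty on 8083.50.61 from Vinistan: +14.6%. Applied ad valorem rate: 26.5% + 14.6% = 41.1%.
Duty = $191,304.36 × 41.1% = $78,626.09.
Total = $5,368.44 + $0.00 + $78,626.09 = $83,994.53.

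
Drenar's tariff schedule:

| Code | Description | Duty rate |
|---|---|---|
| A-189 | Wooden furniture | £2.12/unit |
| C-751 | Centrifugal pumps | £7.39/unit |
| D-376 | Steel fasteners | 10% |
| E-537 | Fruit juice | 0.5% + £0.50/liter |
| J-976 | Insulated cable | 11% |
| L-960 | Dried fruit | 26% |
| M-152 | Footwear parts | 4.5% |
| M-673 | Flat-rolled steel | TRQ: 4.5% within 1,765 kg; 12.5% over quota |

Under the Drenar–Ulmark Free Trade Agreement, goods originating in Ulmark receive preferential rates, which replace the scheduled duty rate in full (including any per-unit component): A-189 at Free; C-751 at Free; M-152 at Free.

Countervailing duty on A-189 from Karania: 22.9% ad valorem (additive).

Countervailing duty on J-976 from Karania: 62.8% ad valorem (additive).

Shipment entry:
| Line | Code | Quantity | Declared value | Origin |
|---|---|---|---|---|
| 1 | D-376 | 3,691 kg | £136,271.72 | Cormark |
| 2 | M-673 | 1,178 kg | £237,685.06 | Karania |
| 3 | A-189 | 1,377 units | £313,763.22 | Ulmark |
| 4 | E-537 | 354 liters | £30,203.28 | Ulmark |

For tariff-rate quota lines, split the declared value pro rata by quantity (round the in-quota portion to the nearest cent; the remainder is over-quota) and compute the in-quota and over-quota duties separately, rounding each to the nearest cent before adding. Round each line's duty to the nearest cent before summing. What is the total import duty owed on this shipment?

£24,651.02

Line 1 (D-376, Cormark, 3,691 kg, £136,271.72):
Base rate for D-376 is 10%.
Duty = £136,271.72 × 10% = £13,627.17.
Line 2 (M-673, Karania, 1,178 kg, £237,685.06):
Code M-673 is under a tariff-rate quota (threshold 1,765 kg). Quantity 1,178 kg is within the quota, so the in-quota rate 4.5% applies to the full value.
Duty = £237,685.06 × 4.5% = £10,695.83.
Line 3 (A-189, Ulmark, 1,377 units, £313,763.22):
Base rate for A-189 is £2.12/unit.
Origin Ulmark qualifies under the Drenar–Ulmark agreement and A-189 is covered: preferential rate Free applies instead.
The additional-duty order on A-189 targets Karania, not Ulmark; it does not apply.
Duty = £313,763.22 × 0% = £0.00.
Line 4 (E-537, Ulmark, 354 liters, £30,203.28):
Base rate for E-537 is 0.5% + £0.50/liter.
Origin Ulmark is the FTA partner but E-537 is not on the preference list; base rate stands.
Duty = £30,203.28 × 0.5% + 354 × £0.50 = £328.02.
Total = £13,627.17 + £10,695.83 + £0.00 + £328.02 = £24,651.02.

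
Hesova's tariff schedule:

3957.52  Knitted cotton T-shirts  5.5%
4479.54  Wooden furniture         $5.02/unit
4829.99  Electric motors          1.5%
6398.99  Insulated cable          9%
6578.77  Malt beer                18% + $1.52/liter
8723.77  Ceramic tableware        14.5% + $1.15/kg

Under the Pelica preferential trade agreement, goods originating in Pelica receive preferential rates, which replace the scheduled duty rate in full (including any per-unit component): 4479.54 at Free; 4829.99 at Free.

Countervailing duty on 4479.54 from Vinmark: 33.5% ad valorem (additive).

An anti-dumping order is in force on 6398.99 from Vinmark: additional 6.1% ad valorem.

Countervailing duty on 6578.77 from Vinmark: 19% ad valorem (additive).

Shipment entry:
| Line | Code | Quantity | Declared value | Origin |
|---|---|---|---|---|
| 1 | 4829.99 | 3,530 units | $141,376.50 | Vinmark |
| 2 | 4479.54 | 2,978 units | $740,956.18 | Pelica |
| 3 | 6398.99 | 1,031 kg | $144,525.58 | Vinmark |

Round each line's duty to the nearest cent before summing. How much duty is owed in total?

Line 1 (4829.99, Vinmark, 3,530 units, $141,376.50):
Base rate for 4829.99 is 1.5%.
4829.99 has an FTA preferential rate, but origin Vinmark is not Pelica; base rate stands.
Duty = $141,376.50 × 1.5% = $2,120.65.
Line 2 (4479.54, Pelica, 2,978 units, $740,956.18):
Base rate for 4479.54 is $5.02/unit.
Origin Pelica qualifies under the Hesova–Pelica agreement and 4479.54 is covered: preferential rate Free applies instead.
The additional-duty order on 4479.54 targets Vinmark, not Pelica; it does not apply.
Duty = $740,956.18 × 0% = $0.00.
Line 3 (6398.99, Vinmark, 1,031 kg, $144,525.58):
Base rate for 6398.99 is 9%.
Additional duty on 6398.99 from Vinmark: +6.1%. Applied ad valorem rate: 9% + 6.1% = 15.1%.
Duty = $144,525.58 × 15.1% = $21,823.36.
Total = $2,120.65 + $0.00 + $21,823.36 = $23,944.01.

$23,944.01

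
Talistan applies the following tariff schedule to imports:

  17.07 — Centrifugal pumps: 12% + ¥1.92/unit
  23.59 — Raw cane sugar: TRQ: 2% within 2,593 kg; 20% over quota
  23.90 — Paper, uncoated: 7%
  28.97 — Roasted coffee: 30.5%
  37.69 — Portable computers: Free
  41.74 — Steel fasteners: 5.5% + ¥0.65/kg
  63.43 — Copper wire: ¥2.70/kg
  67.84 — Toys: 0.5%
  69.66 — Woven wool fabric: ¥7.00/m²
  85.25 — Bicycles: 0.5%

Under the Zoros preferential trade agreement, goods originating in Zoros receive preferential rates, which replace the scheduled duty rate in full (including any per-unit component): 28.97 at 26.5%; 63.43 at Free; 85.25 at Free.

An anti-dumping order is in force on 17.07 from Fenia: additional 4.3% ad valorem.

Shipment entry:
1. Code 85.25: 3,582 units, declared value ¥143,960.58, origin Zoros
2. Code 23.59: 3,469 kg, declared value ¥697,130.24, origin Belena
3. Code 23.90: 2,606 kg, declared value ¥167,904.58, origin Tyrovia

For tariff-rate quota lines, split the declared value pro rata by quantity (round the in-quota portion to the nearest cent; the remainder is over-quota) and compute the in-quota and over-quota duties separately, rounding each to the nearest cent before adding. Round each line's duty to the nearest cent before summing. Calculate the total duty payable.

¥57,383.30

Line 1 (85.25, Zoros, 3,582 units, ¥143,960.58):
Base rate for 85.25 is 0.5%.
Origin Zoros qualifies under the Talistan–Zoros agreement and 85.25 is covered: preferential rate Free applies instead.
Duty = ¥143,960.58 × 0% = ¥0.00.
Line 2 (23.59, Belena, 3,469 kg, ¥697,130.24):
Code 23.59 is under a tariff-rate quota (threshold 2,593 kg). In-quota: 2,593 kg at 2%; over-quota: 876 kg at 20%.
Pro-rata value split: in-quota = ¥697,130.24 × 2,593/3,469 = ¥521,089.28; over-quota = ¥697,130.24 − ¥521,089.28 = ¥176,040.96.
In-quota duty = ¥521,089.28 × 2% = ¥10,421.79. Over-quota duty = ¥176,040.96 × 20% = ¥35,208.19.
Line duty = ¥10,421.79 + ¥35,208.19 = ¥45,629.98.
Line 3 (23.90, Tyrovia, 2,606 kg, ¥167,904.58):
Base rate for 23.90 is 7%.
Duty = ¥167,904.58 × 7% = ¥11,753.32.
Total = ¥0.00 + ¥45,629.98 + ¥11,753.32 = ¥57,383.30.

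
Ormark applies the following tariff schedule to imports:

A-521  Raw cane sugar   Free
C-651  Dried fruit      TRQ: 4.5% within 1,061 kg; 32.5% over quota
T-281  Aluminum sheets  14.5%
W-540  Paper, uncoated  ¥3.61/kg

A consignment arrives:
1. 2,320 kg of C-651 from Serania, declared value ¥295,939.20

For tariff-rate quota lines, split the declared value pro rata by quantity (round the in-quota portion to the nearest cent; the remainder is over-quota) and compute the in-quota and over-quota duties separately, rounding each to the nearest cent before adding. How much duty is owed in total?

Line 1 (C-651, Serania, 2,320 kg, ¥295,939.20):
Code C-651 is under a tariff-rate quota (threshold 1,061 kg). In-quota: 1,061 kg at 4.5%; over-quota: 1,259 kg at 32.5%.
Pro-rata value split: in-quota = ¥295,939.20 × 1,061/2,320 = ¥135,341.16; over-quota = ¥295,939.20 − ¥135,341.16 = ¥160,598.04.
In-quota duty = ¥135,341.16 × 4.5% = ¥6,090.35. Over-quota duty = ¥160,598.04 × 32.5% = ¥52,194.36.
Line duty = ¥6,090.35 + ¥52,194.36 = ¥58,284.71.

¥58,284.71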